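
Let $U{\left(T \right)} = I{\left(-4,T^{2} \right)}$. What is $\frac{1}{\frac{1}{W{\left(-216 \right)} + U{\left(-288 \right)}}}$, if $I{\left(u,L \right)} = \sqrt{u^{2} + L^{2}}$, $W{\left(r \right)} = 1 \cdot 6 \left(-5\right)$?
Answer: $-30 + 4 \sqrt{429981697} \approx 82914.0$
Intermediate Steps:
$W{\left(r \right)} = -30$ ($W{\left(r \right)} = 6 \left(-5\right) = -30$)
$I{\left(u,L \right)} = \sqrt{L^{2} + u^{2}}$
$U{\left(T \right)} = \sqrt{16 + T^{4}}$ ($U{\left(T \right)} = \sqrt{\left(T^{2}\right)^{2} + \left(-4\right)^{2}} = \sqrt{T^{4} + 16} = \sqrt{16 + T^{4}}$)
$\frac{1}{\frac{1}{W{\left(-216 \right)} + U{\left(-288 \right)}}} = \frac{1}{\frac{1}{-30 + \sqrt{16 + \left(-288\right)^{4}}}} = \frac{1}{\frac{1}{-30 + \sqrt{16 + 6879707136}}} = \frac{1}{\frac{1}{-30 + \sqrt{6879707152}}} = \frac{1}{\frac{1}{-30 + 4 \sqrt{429981697}}} = -30 + 4 \sqrt{429981697}$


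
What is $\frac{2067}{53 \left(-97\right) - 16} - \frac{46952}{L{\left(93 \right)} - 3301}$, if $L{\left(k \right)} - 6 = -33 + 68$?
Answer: $\frac{19616087}{1400985} \approx 14.002$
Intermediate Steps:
$L{\left(k \right)} = 41$ ($L{\left(k \right)} = 6 + \left(-33 + 68\right) = 6 + 35 = 41$)
$\frac{2067}{53 \left(-97\right) - 16} - \frac{46952}{L{\left(93 \right)} - 3301} = \frac{2067}{53 \left(-97\right) - 16} - \frac{46952}{41 - 3301} = \frac{2067}{-5141 - 16} - \frac{46952}{41 - 3301} = \frac{2067}{-5157} - \frac{46952}{-3260} = 2067 \left(- \frac{1}{5157}\right) - - \frac{11738}{815} = - \frac{689}{1719} + \frac{11738}{815} = \frac{19616087}{1400985}$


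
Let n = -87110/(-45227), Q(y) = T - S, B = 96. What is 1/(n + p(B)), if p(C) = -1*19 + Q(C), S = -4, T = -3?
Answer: -45227/726976 ≈ -0.062213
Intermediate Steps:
Q(y) = 1 (Q(y) = -3 - 1*(-4) = -3 + 4 = 1)
p(C) = -18 (p(C) = -1*19 + 1 = -19 + 1 = -18)
n = 87110/45227 (n = -87110*(-1/45227) = 87110/45227 ≈ 1.9261)
1/(n + p(B)) = 1/(87110/45227 - 18) = 1/(-726976/45227) = -45227/726976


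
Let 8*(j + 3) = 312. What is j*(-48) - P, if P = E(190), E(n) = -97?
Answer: -1631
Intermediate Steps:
j = 36 (j = -3 + (1/8)*312 = -3 + 39 = 36)
P = -97
j*(-48) - P = 36*(-48) - 1*(-97) = -1728 + 97 = -1631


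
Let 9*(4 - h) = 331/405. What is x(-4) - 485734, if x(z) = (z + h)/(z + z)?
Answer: -14164003109/29160 ≈ -4.8573e+5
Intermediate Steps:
h = 14249/3645 (h = 4 - 331/(9*405) = 4 - ⅑*331/405 = 4 - 331/3645 = 14249/3645 ≈ 3.9092)
x(z) = (14249/3645 + z)/(2*z) (x(z) = (z + 14249/3645)/(z + z) = (14249/3645 + z)/((2*z)) = (14249/3645 + z)*(1/(2*z)) = (14249/3645 + z)/(2*z))
x(-4) - 485734 = (1/7290)*(14249 + 3645*(-4))/(-4) - 485734 = (1/7290)*(-¼)*(14249 - 14580) - 485734 = (1/7290)*(-¼)*(-331) - 485734 = 331/29160 - 485734 = -14164003109/29160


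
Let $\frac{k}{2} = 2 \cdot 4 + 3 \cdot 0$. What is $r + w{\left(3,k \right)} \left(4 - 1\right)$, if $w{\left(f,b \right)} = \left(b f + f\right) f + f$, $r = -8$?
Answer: $460$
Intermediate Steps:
$k = 16$ ($k = 2 \left(2 \cdot 4 + 3 \cdot 0\right) = 2 \left(8 + 0\right) = 2 \cdot 8 = 16$)
$w{\left(f,b \right)} = f + f \left(f + b f\right)$ ($w{\left(f,b \right)} = \left(f + b f\right) f + f = f \left(f + b f\right) + f = f + f \left(f + b f\right)$)
$r + w{\left(3,k \right)} \left(4 - 1\right) = -8 + 3 \left(1 + 3 + 16 \cdot 3\right) \left(4 - 1\right) = -8 + 3 \left(1 + 3 + 48\right) 3 = -8 + 3 \cdot 52 \cdot 3 = -8 + 156 \cdot 3 = -8 + 468 = 460$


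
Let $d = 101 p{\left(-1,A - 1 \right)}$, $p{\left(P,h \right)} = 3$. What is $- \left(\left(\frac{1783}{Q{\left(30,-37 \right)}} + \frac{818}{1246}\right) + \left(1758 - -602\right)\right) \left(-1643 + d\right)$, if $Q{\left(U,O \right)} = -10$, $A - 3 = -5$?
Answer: $\frac{1821874854}{623} \approx 2.9244 \cdot 10^{6}$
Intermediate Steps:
$A = -2$ ($A = 3 - 5 = -2$)
$d = 303$ ($d = 101 \cdot 3 = 303$)
$- \left(\left(\frac{1783}{Q{\left(30,-37 \right)}} + \frac{818}{1246}\right) + \left(1758 - -602\right)\right) \left(-1643 + d\right) = - \left(\left(\frac{1783}{-10} + \frac{818}{1246}\right) + \left(1758 - -602\right)\right) \left(-1643 + 303\right) = - \left(\left(1783 \left(- \frac{1}{10}\right) + 818 \cdot \frac{1}{1246}\right) + \left(1758 + 602\right)\right) \left(-1340\right) = - \left(\left(- \frac{1783}{10} + \frac{409}{623}\right) + 2360\right) \left(-1340\right) = - \left(- \frac{1106719}{6230} + 2360\right) \left(-1340\right) = - \frac{13596081 \left(-1340\right)}{6230} = \left(-1\right) \left(- \frac{1821874854}{623}\right) = \frac{1821874854}{623}$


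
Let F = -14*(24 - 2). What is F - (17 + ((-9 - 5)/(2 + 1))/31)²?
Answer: -5119381/8649 ≈ -591.90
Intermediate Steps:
F = -308 (F = -14*22 = -308)
F - (17 + ((-9 - 5)/(2 + 1))/31)² = -308 - (17 + ((-9 - 5)/(2 + 1))/31)² = -308 - (17 - 14/3*(1/31))² = -308 - (17 - 14*⅓*(1/31))² = -308 - (17 - 14/3*1/31)² = -308 - (17 - 14/93)² = -308 - (1567/93)² = -308 - 1*2455489/8649 = -308 - 2455489/8649 = -5119381/8649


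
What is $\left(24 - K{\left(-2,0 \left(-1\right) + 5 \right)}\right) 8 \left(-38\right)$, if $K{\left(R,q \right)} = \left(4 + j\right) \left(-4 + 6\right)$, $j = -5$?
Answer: $-7904$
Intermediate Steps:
$K{\left(R,q \right)} = -2$ ($K{\left(R,q \right)} = \left(4 - 5\right) \left(-4 + 6\right) = \left(-1\right) 2 = -2$)
$\left(24 - K{\left(-2,0 \left(-1\right) + 5 \right)}\right) 8 \left(-38\right) = \left(24 - -2\right) 8 \left(-38\right) = \left(24 + 2\right) 8 \left(-38\right) = 26 \cdot 8 \left(-38\right) = 208 \left(-38\right) = -7904$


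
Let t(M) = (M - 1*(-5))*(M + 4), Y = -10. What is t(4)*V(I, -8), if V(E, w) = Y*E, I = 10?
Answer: -7200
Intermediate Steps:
t(M) = (4 + M)*(5 + M) (t(M) = (M + 5)*(4 + M) = (5 + M)*(4 + M) = (4 + M)*(5 + M))
V(E, w) = -10*E
t(4)*V(I, -8) = (20 + 4**2 + 9*4)*(-10*10) = (20 + 16 + 36)*(-100) = 72*(-100) = -7200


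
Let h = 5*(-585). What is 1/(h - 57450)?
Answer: -1/60375 ≈ -1.6563e-5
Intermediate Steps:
h = -2925
1/(h - 57450) = 1/(-2925 - 57450) = 1/(-60375) = -1/60375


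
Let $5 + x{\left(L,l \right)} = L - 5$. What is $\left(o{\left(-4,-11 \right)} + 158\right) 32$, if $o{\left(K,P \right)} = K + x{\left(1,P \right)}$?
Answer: $4640$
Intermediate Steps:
$x{\left(L,l \right)} = -10 + L$ ($x{\left(L,l \right)} = -5 + \left(L - 5\right) = -5 + \left(-5 + L\right) = -10 + L$)
$o{\left(K,P \right)} = -9 + K$ ($o{\left(K,P \right)} = K + \left(-10 + 1\right) = K - 9 = -9 + K$)
$\left(o{\left(-4,-11 \right)} + 158\right) 32 = \left(\left(-9 - 4\right) + 158\right) 32 = \left(-13 + 158\right) 32 = 145 \cdot 32 = 4640$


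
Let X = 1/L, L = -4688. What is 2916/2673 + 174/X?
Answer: -8972820/11 ≈ -8.1571e+5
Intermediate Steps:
X = -1/4688 (X = 1/(-4688) = -1/4688 ≈ -0.00021331)
2916/2673 + 174/X = 2916/2673 + 174/(-1/4688) = 2916*(1/2673) + 174*(-4688) = 12/11 - 815712 = -8972820/11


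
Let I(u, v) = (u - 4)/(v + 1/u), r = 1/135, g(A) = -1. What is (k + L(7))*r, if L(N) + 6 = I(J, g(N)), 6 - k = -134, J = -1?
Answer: 91/90 ≈ 1.0111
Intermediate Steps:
k = 140 (k = 6 - 1*(-134) = 6 + 134 = 140)
r = 1/135 ≈ 0.0074074
I(u, v) = (-4 + u)/(v + 1/u)
L(N) = -7/2 (L(N) = -6 - (-4 - 1)/(1 - 1*(-1)) = -6 - 1*(-5)/(1 + 1) = -6 - 1*(-5)/2 = -6 - 1*½*(-5) = -6 + 5/2 = -7/2)
(k + L(7))*r = (140 - 7/2)*(1/135) = (273/2)*(1/135) = 91/90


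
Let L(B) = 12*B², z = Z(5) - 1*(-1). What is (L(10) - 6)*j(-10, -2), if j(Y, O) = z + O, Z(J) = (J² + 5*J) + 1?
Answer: 59700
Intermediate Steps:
Z(J) = 1 + J² + 5*J
z = 52 (z = (1 + 5² + 5*5) - 1*(-1) = (1 + 25 + 25) + 1 = 51 + 1 = 52)
j(Y, O) = 52 + O
(L(10) - 6)*j(-10, -2) = (12*10² - 6)*(52 - 2) = (12*100 - 6)*50 = (1200 - 6)*50 = 1194*50 = 59700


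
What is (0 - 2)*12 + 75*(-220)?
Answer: -16524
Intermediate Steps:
(0 - 2)*12 + 75*(-220) = -2*12 - 16500 = -24 - 16500 = -16524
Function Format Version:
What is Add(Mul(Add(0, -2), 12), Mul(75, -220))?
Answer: -16524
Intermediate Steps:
Add(Mul(Add(0, -2), 12), Mul(75, -220)) = Add(Mul(-2, 12), -16500) = Add(-24, -16500) = -16524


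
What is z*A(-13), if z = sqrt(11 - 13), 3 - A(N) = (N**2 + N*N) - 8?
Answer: -327*I*sqrt(2) ≈ -462.45*I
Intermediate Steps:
A(N) = 11 - 2*N**2 (A(N) = 3 - ((N**2 + N*N) - 8) = 3 - ((N**2 + N**2) - 8) = 3 - (2*N**2 - 8) = 3 - (-8 + 2*N**2) = 3 + (8 - 2*N**2) = 11 - 2*N**2)
z = I*sqrt(2) (z = sqrt(-2) = I*sqrt(2) ≈ 1.4142*I)
z*A(-13) = (I*sqrt(2))*(11 - 2*(-13)**2) = (I*sqrt(2))*(11 - 2*169) = (I*sqrt(2))*(11 - 338) = (I*sqrt(2))*(-327) = -327*I*sqrt(2)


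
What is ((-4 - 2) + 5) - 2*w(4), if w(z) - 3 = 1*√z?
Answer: -11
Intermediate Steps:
w(z) = 3 + √z (w(z) = 3 + 1*√z = 3 + √z)
((-4 - 2) + 5) - 2*w(4) = ((-4 - 2) + 5) - 2*(3 + √4) = (-6 + 5) - 2*(3 + 2) = -1 - 2*5 = -1 - 10 = -11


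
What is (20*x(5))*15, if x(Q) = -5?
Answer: -1500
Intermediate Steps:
(20*x(5))*15 = (20*(-5))*15 = -100*15 = -1500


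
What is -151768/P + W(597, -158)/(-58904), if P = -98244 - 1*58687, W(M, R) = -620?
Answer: 2259259873/2310965906 ≈ 0.97763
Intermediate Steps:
P = -156931 (P = -98244 - 58687 = -156931)
-151768/P + W(597, -158)/(-58904) = -151768/(-156931) - 620/(-58904) = -151768*(-1/156931) - 620*(-1/58904) = 151768/156931 + 155/14726 = 2259259873/2310965906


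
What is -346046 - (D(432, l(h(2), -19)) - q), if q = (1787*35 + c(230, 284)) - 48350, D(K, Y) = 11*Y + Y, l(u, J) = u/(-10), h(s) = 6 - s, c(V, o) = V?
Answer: -1658081/5 ≈ -3.3162e+5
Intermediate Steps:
l(u, J) = -u/10 (l(u, J) = u*(-1/10) = -u/10)
D(K, Y) = 12*Y
q = 14425 (q = (1787*35 + 230) - 48350 = (62545 + 230) - 48350 = 62775 - 48350 = 14425)
-346046 - (D(432, l(h(2), -19)) - q) = -346046 - (12*(-(6 - 1*2)/10) - 1*14425) = -346046 - (12*(-(6 - 2)/10) - 14425) = -346046 - (12*(-1/10*4) - 14425) = -346046 - (12*(-2/5) - 14425) = -346046 - (-24/5 - 14425) = -346046 - 1*(-72149/5) = -346046 + 72149/5 = -1658081/5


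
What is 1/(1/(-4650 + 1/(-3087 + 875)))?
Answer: -10285801/2212 ≈ -4650.0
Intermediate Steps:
1/(1/(-4650 + 1/(-3087 + 875))) = 1/(1/(-4650 + 1/(-2212))) = 1/(1/(-4650 - 1/2212)) = 1/(1/(-10285801/2212)) = 1/(-2212/10285801) = -10285801/2212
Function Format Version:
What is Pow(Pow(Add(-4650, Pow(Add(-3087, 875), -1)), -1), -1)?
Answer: Rational(-10285801, 2212) ≈ -4650.0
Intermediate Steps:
Pow(Pow(Add(-4650, Pow(Add(-3087, 875), -1)), -1), -1) = Pow(Pow(Add(-4650, Pow(-2212, -1)), -1), -1) = Pow(Pow(Add(-4650, Rational(-1, 2212)), -1), -1) = Pow(Pow(Rational(-10285801, 2212), -1), -1) = Pow(Rational(-2212, 10285801), -1) = Rational(-10285801, 2212)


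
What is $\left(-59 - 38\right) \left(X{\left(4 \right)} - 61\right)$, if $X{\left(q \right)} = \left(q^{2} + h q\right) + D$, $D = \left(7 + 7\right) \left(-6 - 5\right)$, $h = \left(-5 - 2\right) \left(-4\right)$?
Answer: $8439$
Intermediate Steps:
$h = 28$ ($h = \left(-7\right) \left(-4\right) = 28$)
$D = -154$ ($D = 14 \left(-11\right) = -154$)
$X{\left(q \right)} = -154 + q^{2} + 28 q$ ($X{\left(q \right)} = \left(q^{2} + 28 q\right) - 154 = -154 + q^{2} + 28 q$)
$\left(-59 - 38\right) \left(X{\left(4 \right)} - 61\right) = \left(-59 - 38\right) \left(\left(-154 + 4^{2} + 28 \cdot 4\right) - 61\right) = - 97 \left(\left(-154 + 16 + 112\right) - 61\right) = - 97 \left(-26 - 61\right) = \left(-97\right) \left(-87\right) = 8439$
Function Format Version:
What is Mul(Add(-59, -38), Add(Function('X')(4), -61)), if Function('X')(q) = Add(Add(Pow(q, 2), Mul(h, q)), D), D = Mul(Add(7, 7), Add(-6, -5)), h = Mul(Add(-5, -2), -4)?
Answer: 8439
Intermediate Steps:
h = 28 (h = Mul(-7, -4) = 28)
D = -154 (D = Mul(14, -11) = -154)
Function('X')(q) = Add(-154, Pow(q, 2), Mul(28, q)) (Function('X')(q) = Add(Add(Pow(q, 2), Mul(28, q)), -154) = Add(-154, Pow(q, 2), Mul(28, q)))
Mul(Add(-59, -38), Add(Function('X')(4), -61)) = Mul(Add(-59, -38), Add(Add(-154, Pow(4, 2), Mul(28, 4)), -61)) = Mul(-97, Add(Add(-154, 16, 112), -61)) = Mul(-97, Add(-26, -61)) = Mul(-97, -87) = 8439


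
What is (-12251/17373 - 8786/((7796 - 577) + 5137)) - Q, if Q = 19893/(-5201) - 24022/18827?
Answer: 38723324553883993/10509709214085438 ≈ 3.6845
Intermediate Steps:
Q = -499463933/97919227 (Q = 19893*(-1/5201) - 24022*1/18827 = -19893/5201 - 24022/18827 = -499463933/97919227 ≈ -5.1008)
(-12251/17373 - 8786/((7796 - 577) + 5137)) - Q = (-12251/17373 - 8786/((7796 - 577) + 5137)) - 1*(-499463933/97919227) = (-12251*1/17373 - 8786/(7219 + 5137)) + 499463933/97919227 = (-12251/17373 - 8786/12356) + 499463933/97919227 = (-12251/17373 - 8786*1/12356) + 499463933/97919227 = (-12251/17373 - 4393/6178) + 499463933/97919227 = -152006267/107330394 + 499463933/97919227 = 38723324553883993/10509709214085438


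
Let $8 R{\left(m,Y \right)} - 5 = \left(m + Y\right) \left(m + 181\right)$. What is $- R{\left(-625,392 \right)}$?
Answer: $- \frac{103457}{8} \approx -12932.0$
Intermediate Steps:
$R{\left(m,Y \right)} = \frac{5}{8} + \frac{\left(181 + m\right) \left(Y + m\right)}{8}$ ($R{\left(m,Y \right)} = \frac{5}{8} + \frac{\left(m + Y\right) \left(m + 181\right)}{8} = \frac{5}{8} + \frac{\left(Y + m\right) \left(181 + m\right)}{8} = \frac{5}{8} + \frac{\left(181 + m\right) \left(Y + m\right)}{8}$)
$- R{\left(-625,392 \right)} = - (\frac{5}{8} + \frac{\left(-625\right)^{2}}{8} + \frac{181}{8} \cdot 392 + \frac{181}{8} \left(-625\right) + \frac{1}{8} \cdot 392 \left(-625\right)) = - (\frac{5}{8} + \frac{1}{8} \cdot 390625 + 8869 - \frac{113125}{8} - 30625) = - (\frac{5}{8} + \frac{390625}{8} + 8869 - \frac{113125}{8} - 30625) = \left(-1\right) \frac{103457}{8} = - \frac{103457}{8}$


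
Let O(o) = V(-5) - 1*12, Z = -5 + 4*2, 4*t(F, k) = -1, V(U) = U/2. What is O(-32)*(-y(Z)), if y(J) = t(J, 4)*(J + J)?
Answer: -87/4 ≈ -21.750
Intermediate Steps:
V(U) = U/2 (V(U) = U*(½) = U/2)
t(F, k) = -¼ (t(F, k) = (¼)*(-1) = -¼)
Z = 3 (Z = -5 + 8 = 3)
O(o) = -29/2 (O(o) = (½)*(-5) - 1*12 = -5/2 - 12 = -29/2)
y(J) = -J/2 (y(J) = -(J + J)/4 = -J/2)
O(-32)*(-y(Z)) = -(-29)*(-½*3)/2 = -(-29)*(-3)/(2*2) = -29/2*3/2 = -87/4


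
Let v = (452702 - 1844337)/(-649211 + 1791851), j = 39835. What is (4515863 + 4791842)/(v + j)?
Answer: 2127071208240/9103134553 ≈ 233.66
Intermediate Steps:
v = -278327/228528 (v = -1391635/1142640 = -1391635*1/1142640 = -278327/228528 ≈ -1.2179)
(4515863 + 4791842)/(v + j) = (4515863 + 4791842)/(-278327/228528 + 39835) = 9307705/(9103134553/228528) = 9307705*(228528/9103134553) = 2127071208240/9103134553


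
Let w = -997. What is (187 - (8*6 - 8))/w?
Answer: -147/997 ≈ -0.14744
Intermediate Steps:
(187 - (8*6 - 8))/w = (187 - (8*6 - 8))/(-997) = (187 - (48 - 8))*(-1/997) = (187 - 1*40)*(-1/997) = (187 - 40)*(-1/997) = 147*(-1/997) = -147/997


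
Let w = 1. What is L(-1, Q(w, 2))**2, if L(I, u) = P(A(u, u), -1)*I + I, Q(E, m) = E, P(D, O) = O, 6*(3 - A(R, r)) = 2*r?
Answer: 0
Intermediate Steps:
A(R, r) = 3 - r/3
L(I, u) = 0 (L(I, u) = -I + I = 0)
L(-1, Q(w, 2))**2 = 0**2 = 0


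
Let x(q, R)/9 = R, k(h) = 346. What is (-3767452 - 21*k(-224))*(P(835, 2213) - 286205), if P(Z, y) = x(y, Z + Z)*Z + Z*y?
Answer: -53267688000600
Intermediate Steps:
x(q, R) = 9*R
P(Z, y) = 18*Z**2 + Z*y (P(Z, y) = (9*(Z + Z))*Z + Z*y = (9*(2*Z))*Z + Z*y = (18*Z)*Z + Z*y = 18*Z**2 + Z*y)
(-3767452 - 21*k(-224))*(P(835, 2213) - 286205) = (-3767452 - 21*346)*(835*(2213 + 18*835) - 286205) = (-3767452 - 7266)*(835*(2213 + 15030) - 286205) = -3774718*(835*17243 - 286205) = -3774718*(14397905 - 286205) = -3774718*14111700 = -53267688000600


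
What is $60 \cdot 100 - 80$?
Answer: $5920$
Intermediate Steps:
$60 \cdot 100 - 80 = 6000 - 80 = 5920$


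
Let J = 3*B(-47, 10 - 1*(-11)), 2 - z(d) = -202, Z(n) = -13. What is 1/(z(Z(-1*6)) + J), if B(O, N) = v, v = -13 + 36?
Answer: 1/273 ≈ 0.0036630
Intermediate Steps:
z(d) = 204 (z(d) = 2 - 1*(-202) = 2 + 202 = 204)
v = 23
B(O, N) = 23
J = 69 (J = 3*23 = 69)
1/(z(Z(-1*6)) + J) = 1/(204 + 69) = 1/273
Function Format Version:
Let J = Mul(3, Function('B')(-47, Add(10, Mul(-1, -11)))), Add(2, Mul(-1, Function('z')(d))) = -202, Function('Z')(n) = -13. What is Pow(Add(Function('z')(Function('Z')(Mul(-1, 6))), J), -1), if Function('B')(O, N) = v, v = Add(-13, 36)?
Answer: Rational(1, 273) ≈ 0.0036630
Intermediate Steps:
Function('z')(d) = 204 (Function('z')(d) = Add(2, Mul(-1, -202)) = Add(2, 202) = 204)
v = 23
Function('B')(O, N) = 23
J = 69 (J = Mul(3, 23) = 69)
Pow(Add(Function('z')(Function('Z')(Mul(-1, 6))), J), -1) = Pow(Add(204, 69), -1) = Pow(273, -1) = Rational(1, 273)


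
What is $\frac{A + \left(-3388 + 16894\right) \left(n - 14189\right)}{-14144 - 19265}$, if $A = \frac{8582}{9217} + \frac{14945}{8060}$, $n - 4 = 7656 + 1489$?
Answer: $\frac{77798018674551}{38183413372} \approx 2037.5$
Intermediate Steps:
$n = 9149$ ($n = 4 + \left(7656 + 1489\right) = 4 + 9145 = 9149$)
$A = \frac{3183369}{1142908}$ ($A = 8582 \cdot \frac{1}{9217} + 14945 \cdot \frac{1}{8060} = \frac{8582}{9217} + \frac{2989}{1612} = \frac{3183369}{1142908} \approx 2.7853$)
$\frac{A + \left(-3388 + 16894\right) \left(n - 14189\right)}{-14144 - 19265} = \frac{\frac{3183369}{1142908} + \left(-3388 + 16894\right) \left(9149 - 14189\right)}{-14144 - 19265} = \frac{\frac{3183369}{1142908} + 13506 \left(-5040\right)}{-33409} = \left(\frac{3183369}{1142908} - 68070240\right) \left(- \frac{1}{33409}\right) = \left(- \frac{77798018674551}{1142908}\right) \left(- \frac{1}{33409}\right) = \frac{77798018674551}{38183413372}$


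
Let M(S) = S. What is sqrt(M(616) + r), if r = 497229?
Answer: sqrt(497845) ≈ 705.58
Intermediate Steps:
sqrt(M(616) + r) = sqrt(616 + 497229) = sqrt(497845)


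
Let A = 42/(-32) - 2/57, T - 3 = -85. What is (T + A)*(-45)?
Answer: 1140195/304 ≈ 3750.6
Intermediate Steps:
T = -82 (T = 3 - 85 = -82)
A = -1229/912 (A = 42*(-1/32) - 2*1/57 = -21/16 - 2/57 = -1229/912 ≈ -1.3476)
(T + A)*(-45) = (-82 - 1229/912)*(-45) = -76013/912*(-45) = 1140195/304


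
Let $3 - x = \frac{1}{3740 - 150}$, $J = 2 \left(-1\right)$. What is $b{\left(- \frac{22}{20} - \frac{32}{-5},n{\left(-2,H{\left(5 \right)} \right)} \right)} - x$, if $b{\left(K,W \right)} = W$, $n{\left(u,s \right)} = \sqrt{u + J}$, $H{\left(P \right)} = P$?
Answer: $- \frac{10769}{3590} + 2 i \approx -2.9997 + 2.0 i$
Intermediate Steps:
$J = -2$
$n{\left(u,s \right)} = \sqrt{-2 + u}$ ($n{\left(u,s \right)} = \sqrt{u - 2} = \sqrt{-2 + u}$)
$x = \frac{10769}{3590}$ ($x = 3 - \frac{1}{3740 - 150} = 3 - \frac{1}{3590} = \frac{10769}{3590} \approx 2.9997$)
$b{\left(- \frac{22}{20} - \frac{32}{-5},n{\left(-2,H{\left(5 \right)} \right)} \right)} - x = \sqrt{-2 - 2} - \frac{10769}{3590} = \sqrt{-4} - \frac{10769}{3590} = 2 i - \frac{10769}{3590} = - \frac{10769}{3590} + 2 i$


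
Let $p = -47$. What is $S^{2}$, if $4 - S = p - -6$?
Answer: $2025$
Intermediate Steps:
$S = 45$ ($S = 4 - \left(-47 - -6\right) = 4 - \left(-47 + 6\right) = 4 - -41 = 4 + 41 = 45$)
$S^{2} = 45^{2} = 2025$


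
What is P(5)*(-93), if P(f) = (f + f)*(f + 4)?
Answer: -8370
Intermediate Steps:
P(f) = 2*f*(4 + f) (P(f) = (2*f)*(4 + f) = 2*f*(4 + f))
P(5)*(-93) = (2*5*(4 + 5))*(-93) = (2*5*9)*(-93) = 90*(-93) = -8370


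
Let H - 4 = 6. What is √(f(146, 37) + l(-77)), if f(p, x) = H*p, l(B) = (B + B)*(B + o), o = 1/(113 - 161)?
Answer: √1918254/12 ≈ 115.42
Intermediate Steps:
H = 10 (H = 4 + 6 = 10)
o = -1/48 (o = 1/(-48) = -1/48 ≈ -0.020833)
l(B) = 2*B*(-1/48 + B) (l(B) = (B + B)*(B - 1/48) = (2*B)*(-1/48 + B) = 2*B*(-1/48 + B))
f(p, x) = 10*p
√(f(146, 37) + l(-77)) = √(10*146 + (1/24)*(-77)*(-1 + 48*(-77))) = √(1460 + (1/24)*(-77)*(-1 - 3696)) = √(1460 + (1/24)*(-77)*(-3697)) = √(1460 + 284669/24) = √(319709/24) = √1918254/12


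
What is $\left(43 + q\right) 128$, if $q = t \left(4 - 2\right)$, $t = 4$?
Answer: $6528$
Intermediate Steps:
$q = 8$ ($q = 4 \left(4 - 2\right) = 4 \cdot 2 = 8$)
$\left(43 + q\right) 128 = \left(43 + 8\right) 128 = 51 \cdot 128 = 6528$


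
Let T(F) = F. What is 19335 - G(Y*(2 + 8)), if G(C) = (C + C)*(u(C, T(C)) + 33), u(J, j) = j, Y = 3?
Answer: 15555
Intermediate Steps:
G(C) = 2*C*(33 + C) (G(C) = (C + C)*(C + 33) = (2*C)*(33 + C) = 2*C*(33 + C))
19335 - G(Y*(2 + 8)) = 19335 - 2*3*(2 + 8)*(33 + 3*(2 + 8)) = 19335 - 2*3*10*(33 + 3*10) = 19335 - 2*30*(33 + 30) = 19335 - 2*30*63 = 19335 - 1*3780 = 19335 - 3780 = 15555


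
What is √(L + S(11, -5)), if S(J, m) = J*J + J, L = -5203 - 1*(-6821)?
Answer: 5*√70 ≈ 41.833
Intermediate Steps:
L = 1618 (L = -5203 + 6821 = 1618)
S(J, m) = J + J² (S(J, m) = J² + J = J + J²)
√(L + S(11, -5)) = √(1618 + 11*(1 + 11)) = √(1618 + 11*12) = √(1618 + 132) = √1750 = 5*√70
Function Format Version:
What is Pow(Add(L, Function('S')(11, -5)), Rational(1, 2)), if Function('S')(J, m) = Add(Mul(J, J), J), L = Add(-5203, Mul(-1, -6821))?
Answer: Mul(5, Pow(70, Rational(1, 2))) ≈ 41.833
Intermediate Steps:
L = 1618 (L = Add(-5203, 6821) = 1618)
Function('S')(J, m) = Add(J, Pow(J, 2)) (Function('S')(J, m) = Add(Pow(J, 2), J) = Add(J, Pow(J, 2)))
Pow(Add(L, Function('S')(11, -5)), Rational(1, 2)) = Pow(Add(1618, Mul(11, Add(1, 11))), Rational(1, 2)) = Pow(Add(1618, Mul(11, 12)), Rational(1, 2)) = Pow(Add(1618, 132), Rational(1, 2)) = Pow(1750, Rational(1, 2)) = Mul(5, Pow(70, Rational(1, 2)))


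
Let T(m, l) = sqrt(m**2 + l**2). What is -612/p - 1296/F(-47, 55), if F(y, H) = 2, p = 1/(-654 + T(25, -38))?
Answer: 399600 - 612*sqrt(2069) ≈ 3.7176e+5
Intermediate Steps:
T(m, l) = sqrt(l**2 + m**2)
p = 1/(-654 + sqrt(2069)) (p = 1/(-654 + sqrt((-38)**2 + 25**2)) = 1/(-654 + sqrt(1444 + 625)) = 1/(-654 + sqrt(2069)) ≈ -0.0016433)
-612/p - 1296/F(-47, 55) = -612/(-654/425647 - sqrt(2069)/425647) - 1296/2 = -612/(-654/425647 - sqrt(2069)/425647) - 1296*1/2 = -612/(-654/425647 - sqrt(2069)/425647) - 648 = -648 - 612/(-654/425647 - sqrt(2069)/425647)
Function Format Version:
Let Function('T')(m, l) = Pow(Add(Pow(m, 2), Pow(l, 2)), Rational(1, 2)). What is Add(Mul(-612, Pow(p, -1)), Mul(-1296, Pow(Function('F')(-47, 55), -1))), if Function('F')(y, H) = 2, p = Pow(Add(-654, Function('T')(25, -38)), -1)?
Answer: Add(399600, Mul(-612, Pow(2069, Rational(1, 2)))) ≈ 3.7176e+5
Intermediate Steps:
Function('T')(m, l) = Pow(Add(Pow(l, 2), Pow(m, 2)), Rational(1, 2))
p = Pow(Add(-654, Pow(2069, Rational(1, 2))), -1) (p = Pow(Add(-654, Pow(Add(Pow(-38, 2), Pow(25, 2)), Rational(1, 2))), -1) = Pow(Add(-654, Pow(Add(1444, 625), Rational(1, 2))), -1) = Pow(Add(-654, Pow(2069, Rational(1, 2))), -1) ≈ -0.0016433)
Add(Mul(-612, Pow(p, -1)), Mul(-1296, Pow(Function('F')(-47, 55), -1))) = Add(Mul(-612, Pow(Add(Rational(-654, 425647), Mul(Rational(-1, 425647), Pow(2069, Rational(1, 2)))), -1)), Mul(-1296, Pow(2, -1))) = Add(Mul(-612, Pow(Add(Rational(-654, 425647), Mul(Rational(-1, 425647), Pow(2069, Rational(1, 2)))), -1)), Mul(-1296, Rational(1, 2))) = Add(Mul(-612, Pow(Add(Rational(-654, 425647), Mul(Rational(-1, 425647), Pow(2069, Rational(1, 2)))), -1)), -648) = Add(-648, Mul(-612, Pow(Add(Rational(-654, 425647), Mul(Rational(-1, 425647), Pow(2069, Rational(1, 2)))), -1)))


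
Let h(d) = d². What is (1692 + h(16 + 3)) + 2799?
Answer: 4852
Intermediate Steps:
(1692 + h(16 + 3)) + 2799 = (1692 + (16 + 3)²) + 2799 = (1692 + 19²) + 2799 = (1692 + 361) + 2799 = 2053 + 2799 = 4852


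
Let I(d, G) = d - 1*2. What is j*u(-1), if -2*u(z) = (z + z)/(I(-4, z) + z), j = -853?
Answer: 853/7 ≈ 121.86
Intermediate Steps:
I(d, G) = -2 + d (I(d, G) = d - 2 = -2 + d)
u(z) = -z/(-6 + z) (u(z) = -(z + z)/(2*((-2 - 4) + z)) = -2*z/(2*(-6 + z)) = -z/(-6 + z))
j*u(-1) = -(-853)*(-1)/(-6 - 1) = -(-853)*(-1)/(-7) = -(-853)*(-1)*(-1)/7 = -853*(-1/7) = 853/7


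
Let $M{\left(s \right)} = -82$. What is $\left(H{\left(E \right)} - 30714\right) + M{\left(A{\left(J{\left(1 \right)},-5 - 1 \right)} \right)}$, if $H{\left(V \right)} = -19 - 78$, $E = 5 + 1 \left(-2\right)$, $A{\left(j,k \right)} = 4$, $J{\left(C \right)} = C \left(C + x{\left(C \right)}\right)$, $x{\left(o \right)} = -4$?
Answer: $-30893$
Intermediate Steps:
$J{\left(C \right)} = C \left(-4 + C\right)$ ($J{\left(C \right)} = C \left(C - 4\right) = C \left(-4 + C\right)$)
$E = 3$ ($E = 5 - 2 = 3$)
$H{\left(V \right)} = -97$ ($H{\left(V \right)} = -19 - 78 = -97$)
$\left(H{\left(E \right)} - 30714\right) + M{\left(A{\left(J{\left(1 \right)},-5 - 1 \right)} \right)} = \left(-97 - 30714\right) - 82 = -30811 - 82 = -30893$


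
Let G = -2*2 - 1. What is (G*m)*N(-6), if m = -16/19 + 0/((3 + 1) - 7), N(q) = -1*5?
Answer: -400/19 ≈ -21.053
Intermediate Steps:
N(q) = -5
m = -16/19 (m = -16*1/19 + 0/(4 - 7) = -16/19 + 0/(-3) = -16/19 + 0*(-⅓) = -16/19 + 0 = -16/19 ≈ -0.84210)
G = -5 (G = -4 - 1 = -5)
(G*m)*N(-6) = -5*(-16/19)*(-5) = (80/19)*(-5) = -400/19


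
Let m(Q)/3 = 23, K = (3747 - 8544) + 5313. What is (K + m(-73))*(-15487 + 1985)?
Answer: -7898670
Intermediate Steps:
K = 516 (K = -4797 + 5313 = 516)
m(Q) = 69 (m(Q) = 3*23 = 69)
(K + m(-73))*(-15487 + 1985) = (516 + 69)*(-15487 + 1985) = 585*(-13502) = -7898670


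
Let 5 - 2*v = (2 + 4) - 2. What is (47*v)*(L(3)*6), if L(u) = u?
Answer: 423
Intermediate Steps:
v = 1/2 (v = 5/2 - ((2 + 4) - 2)/2 = 5/2 - (6 - 2)/2 = 5/2 - 1/2*4 = 5/2 - 2 = 1/2 ≈ 0.50000)
(47*v)*(L(3)*6) = (47*(1/2))*(3*6) = (47/2)*18 = 423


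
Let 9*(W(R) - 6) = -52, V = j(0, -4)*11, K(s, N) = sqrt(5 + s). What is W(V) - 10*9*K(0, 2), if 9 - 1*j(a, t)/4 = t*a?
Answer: 2/9 - 90*sqrt(5) ≈ -201.02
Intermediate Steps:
j(a, t) = 36 - 4*a*t (j(a, t) = 36 - 4*t*a = 36 - 4*a*t)
V = 396 (V = (36 - 4*0*(-4))*11 = (36 + 0)*11 = 36*11 = 396)
W(R) = 2/9 (W(R) = 6 + (1/9)*(-52) = 6 - 52/9 = 2/9)
W(V) - 10*9*K(0, 2) = 2/9 - 10*9*sqrt(5 + 0) = 2/9 - 90*sqrt(5)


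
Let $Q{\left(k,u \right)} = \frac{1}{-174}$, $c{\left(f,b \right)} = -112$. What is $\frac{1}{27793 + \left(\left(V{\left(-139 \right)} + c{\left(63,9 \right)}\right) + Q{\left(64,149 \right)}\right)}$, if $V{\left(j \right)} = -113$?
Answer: $\frac{174}{4796831} \approx 3.6274 \cdot 10^{-5}$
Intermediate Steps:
$Q{\left(k,u \right)} = - \frac{1}{174}$
$\frac{1}{27793 + \left(\left(V{\left(-139 \right)} + c{\left(63,9 \right)}\right) + Q{\left(64,149 \right)}\right)} = \frac{1}{27793 - \frac{39151}{174}} = \frac{1}{\frac{4796831}{174}} = \frac{174}{4796831}$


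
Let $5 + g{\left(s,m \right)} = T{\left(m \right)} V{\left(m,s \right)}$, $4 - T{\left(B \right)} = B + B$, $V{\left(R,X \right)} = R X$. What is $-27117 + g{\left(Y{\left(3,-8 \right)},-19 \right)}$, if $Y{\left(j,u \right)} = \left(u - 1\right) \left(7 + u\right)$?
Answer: $-34304$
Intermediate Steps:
$T{\left(B \right)} = 4 - 2 B$ ($T{\left(B \right)} = 4 - \left(B + B\right) = 4 - 2 B$)
$Y{\left(j,u \right)} = \left(-1 + u\right) \left(7 + u\right)$
$g{\left(s,m \right)} = -5 + m s \left(4 - 2 m\right)$ ($g{\left(s,m \right)} = -5 + \left(4 - 2 m\right) m s = -5 + m s \left(4 - 2 m\right)$)
$-27117 + g{\left(Y{\left(3,-8 \right)},-19 \right)} = -27117 - \left(5 - 38 \left(-7 + \left(-8\right)^{2} + 6 \left(-8\right)\right) \left(-2 - 19\right)\right) = -27117 - \left(5 - 38 \left(-7 + 64 - 48\right) \left(-21\right)\right) = -27117 - \left(5 - 342 \left(-21\right)\right) = -27117 - 7187 = -34304$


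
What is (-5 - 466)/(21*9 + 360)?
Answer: -157/183 ≈ -0.85792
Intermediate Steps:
(-5 - 466)/(21*9 + 360) = -471/(189 + 360) = -471/549 = -471*1/549 = -157/183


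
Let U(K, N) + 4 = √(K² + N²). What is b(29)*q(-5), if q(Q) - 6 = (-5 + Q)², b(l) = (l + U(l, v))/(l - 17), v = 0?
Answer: 477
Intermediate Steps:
U(K, N) = -4 + √(K² + N²)
b(l) = (-4 + l + √(l²))/(-17 + l) (b(l) = (l + (-4 + √(l² + 0²)))/(l - 17) = (l + (-4 + √(l² + 0)))/(-17 + l) = (l + (-4 + √(l²)))/(-17 + l) = (-4 + l + √(l²))/(-17 + l))
q(Q) = 6 + (-5 + Q)²
b(29)*q(-5) = ((-4 + 29 + √(29²))/(-17 + 29))*(6 + (-5 - 5)²) = ((-4 + 29 + √841)/12)*(6 + (-10)²) = ((-4 + 29 + 29)/12)*(6 + 100) = ((1/12)*54)*106 = (9/2)*106 = 477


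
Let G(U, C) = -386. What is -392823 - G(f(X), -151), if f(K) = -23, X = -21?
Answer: -392437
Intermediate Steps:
-392823 - G(f(X), -151) = -392823 - 1*(-386) = -392823 + 386 = -392437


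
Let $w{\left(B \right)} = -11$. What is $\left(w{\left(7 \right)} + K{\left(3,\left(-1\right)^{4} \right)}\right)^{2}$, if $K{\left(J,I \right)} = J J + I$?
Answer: $1$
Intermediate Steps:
$K{\left(J,I \right)} = I + J^{2}$ ($K{\left(J,I \right)} = J^{2} + I = I + J^{2}$)
$\left(w{\left(7 \right)} + K{\left(3,\left(-1\right)^{4} \right)}\right)^{2} = \left(-11 + \left(\left(-1\right)^{4} + 3^{2}\right)\right)^{2} = \left(-11 + \left(1 + 9\right)\right)^{2} = \left(-11 + 10\right)^{2} = \left(-1\right)^{2} = 1$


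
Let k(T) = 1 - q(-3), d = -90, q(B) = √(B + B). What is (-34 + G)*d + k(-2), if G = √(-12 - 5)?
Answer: 3061 - I*√6 - 90*I*√17 ≈ 3061.0 - 373.53*I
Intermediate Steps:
q(B) = √2*√B (q(B) = √(2*B) = √2*√B)
k(T) = 1 - I*√6 (k(T) = 1 - √2*√(-3) = 1 - √2*I*√3 = 1 - I*√6)
G = I*√17 (G = √(-17) = I*√17 ≈ 4.1231*I)
(-34 + G)*d + k(-2) = (-34 + I*√17)*(-90) + (1 - I*√6) = (3060 - 90*I*√17) + (1 - I*√6) = 3061 - I*√6 - 90*I*√17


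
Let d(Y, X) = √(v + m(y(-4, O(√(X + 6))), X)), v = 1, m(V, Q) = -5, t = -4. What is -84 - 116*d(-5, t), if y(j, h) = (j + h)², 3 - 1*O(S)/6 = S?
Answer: -84 - 232*I ≈ -84.0 - 232.0*I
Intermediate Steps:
O(S) = 18 - 6*S
y(j, h) = (h + j)²
d(Y, X) = 2*I (d(Y, X) = √(1 - 5) = √(-4) = 2*I)
-84 - 116*d(-5, t) = -84 - 232*I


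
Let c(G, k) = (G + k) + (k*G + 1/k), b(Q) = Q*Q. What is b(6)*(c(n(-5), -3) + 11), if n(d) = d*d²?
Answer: 9276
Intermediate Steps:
b(Q) = Q²
n(d) = d³
c(G, k) = G + k + 1/k + G*k (c(G, k) = (G + k) + (G*k + 1/k) = (G + k) + (1/k + G*k) = G + k + 1/k + G*k)
b(6)*(c(n(-5), -3) + 11) = 6²*(((-5)³ - 3 + 1/(-3) + (-5)³*(-3)) + 11) = 36*((-125 - 3 - ⅓ - 125*(-3)) + 11) = 36*((-125 - 3 - ⅓ + 375) + 11) = 36*(740/3 + 11) = 36*(773/3) = 9276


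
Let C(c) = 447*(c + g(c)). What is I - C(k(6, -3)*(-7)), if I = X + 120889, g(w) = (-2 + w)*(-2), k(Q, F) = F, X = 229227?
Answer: 357715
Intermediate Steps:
g(w) = 4 - 2*w
C(c) = 1788 - 447*c (C(c) = 447*(c + (4 - 2*c)) = 447*(4 - c) = 1788 - 447*c)
I = 350116 (I = 229227 + 120889 = 350116)
I - C(k(6, -3)*(-7)) = 350116 - (1788 - (-1341)*(-7)) = 350116 - (1788 - 447*21) = 350116 - (1788 - 9387) = 350116 - 1*(-7599) = 350116 + 7599 = 357715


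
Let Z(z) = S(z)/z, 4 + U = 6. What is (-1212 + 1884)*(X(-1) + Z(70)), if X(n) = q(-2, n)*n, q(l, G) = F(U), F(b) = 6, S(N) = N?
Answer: -3360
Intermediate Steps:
U = 2 (U = -4 + 6 = 2)
q(l, G) = 6
Z(z) = 1 (Z(z) = z/z = 1)
X(n) = 6*n
(-1212 + 1884)*(X(-1) + Z(70)) = (-1212 + 1884)*(6*(-1) + 1) = 672*(-6 + 1) = 672*(-5) = -3360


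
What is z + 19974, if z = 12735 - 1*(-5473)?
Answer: 38182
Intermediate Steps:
z = 18208 (z = 12735 + 5473 = 18208)
z + 19974 = 18208 + 19974 = 38182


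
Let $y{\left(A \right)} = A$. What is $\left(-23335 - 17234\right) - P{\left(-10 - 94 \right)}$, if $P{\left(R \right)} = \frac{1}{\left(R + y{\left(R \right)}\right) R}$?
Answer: $- \frac{877588609}{21632} \approx -40569.0$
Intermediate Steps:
$P{\left(R \right)} = \frac{1}{2 R^{2}}$ ($P{\left(R \right)} = \frac{1}{\left(R + R\right) R} = \frac{1}{2 R R} = \frac{\frac{1}{2} \frac{1}{R}}{R} = \frac{1}{2 R^{2}}$)
$\left(-23335 - 17234\right) - P{\left(-10 - 94 \right)} = \left(-23335 - 17234\right) - \frac{1}{2 \left(-10 - 94\right)^{2}} = -40569 - \frac{1}{2 \left(-10 - 94\right)^{2}} = -40569 - \frac{1}{2 \cdot 10816} = -40569 - \frac{1}{2} \cdot \frac{1}{10816} = -40569 - \frac{1}{21632} = - \frac{877588609}{21632}$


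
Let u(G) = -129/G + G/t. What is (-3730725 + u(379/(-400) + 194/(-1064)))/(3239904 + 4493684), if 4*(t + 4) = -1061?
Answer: -3211976374046726051/6658454377850175600 ≈ -0.48239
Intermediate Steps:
t = -1077/4 (t = -4 + (1/4)*(-1061) = -4 - 1061/4 = -1077/4 ≈ -269.25)
u(G) = -129/G - 4*G/1077 (u(G) = -129/G + G/(-1077/4) = -129/G + G*(-4/1077) = -129/G - 4*G/1077)
(-3730725 + u(379/(-400) + 194/(-1064)))/(3239904 + 4493684) = (-3730725 + (-129/(379/(-400) + 194/(-1064)) - 4*(379/(-400) + 194/(-1064))/1077))/(3239904 + 4493684) = (-3730725 + (-129/(379*(-1/400) + 194*(-1/1064)) - 4*(379*(-1/400) + 194*(-1/1064))/1077))/7733588 = (-3730725 + (-129/(-379/400 - 97/532) - 4*(-379/400 - 97/532)/1077))*(1/7733588) = (-3730725 + (-129/(-60107/53200) - 4/1077*(-60107/53200)))*(1/7733588) = (-3730725 + (-129*(-53200/60107) + 60107/14324100))*(1/7733588) = (-3730725 + (6862800/60107 + 60107/14324100))*(1/7733588) = (-3730725 + 98307046331449/860978678700)*(1/7733588) = -3211976374046726051/860978678700*1/7733588 = -3211976374046726051/6658454377850175600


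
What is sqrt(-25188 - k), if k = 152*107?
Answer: 2*I*sqrt(10363) ≈ 203.6*I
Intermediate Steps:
k = 16264
sqrt(-25188 - k) = sqrt(-25188 - 1*16264) = sqrt(-25188 - 16264) = sqrt(-41452) = 2*I*sqrt(10363)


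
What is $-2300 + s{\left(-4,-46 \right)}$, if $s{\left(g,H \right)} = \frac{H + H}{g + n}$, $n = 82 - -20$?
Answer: $- \frac{112746}{49} \approx -2300.9$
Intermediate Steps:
$n = 102$ ($n = 82 + 20 = 102$)
$s{\left(g,H \right)} = \frac{2 H}{102 + g}$ ($s{\left(g,H \right)} = \frac{H + H}{g + 102} = \frac{2 H}{102 + g}$)
$-2300 + s{\left(-4,-46 \right)} = -2300 + 2 \left(-46\right) \frac{1}{102 - 4} = -2300 + 2 \left(-46\right) \frac{1}{98} = -2300 - \frac{46}{49} = - \frac{112746}{49}$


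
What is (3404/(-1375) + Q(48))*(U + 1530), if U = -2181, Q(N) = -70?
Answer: 64874754/1375 ≈ 47182.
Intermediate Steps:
(3404/(-1375) + Q(48))*(U + 1530) = (3404/(-1375) - 70)*(-2181 + 1530) = (3404*(-1/1375) - 70)*(-651) = (-3404/1375 - 70)*(-651) = -99654/1375*(-651) = 64874754/1375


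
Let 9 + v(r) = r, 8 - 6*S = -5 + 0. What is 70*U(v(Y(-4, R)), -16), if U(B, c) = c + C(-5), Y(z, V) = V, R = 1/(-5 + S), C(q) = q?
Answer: -1470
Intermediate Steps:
S = 13/6 (S = 4/3 - (-5 + 0)/6 = 4/3 - 1/6*(-5) = 4/3 + 5/6 = 13/6 ≈ 2.1667)
R = -6/17 (R = 1/(-5 + 13/6) = 1/(-17/6) = -6/17 ≈ -0.35294)
v(r) = -9 + r
U(B, c) = -5 + c (U(B, c) = c - 5 = -5 + c)
70*U(v(Y(-4, R)), -16) = 70*(-5 - 16) = 70*(-21) = -1470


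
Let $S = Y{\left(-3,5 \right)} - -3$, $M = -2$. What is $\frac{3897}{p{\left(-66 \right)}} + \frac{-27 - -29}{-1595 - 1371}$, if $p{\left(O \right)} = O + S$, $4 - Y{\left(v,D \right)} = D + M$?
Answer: $- \frac{5779313}{91946} \approx -62.856$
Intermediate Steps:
$Y{\left(v,D \right)} = 6 - D$ ($Y{\left(v,D \right)} = 4 - \left(D - 2\right) = 4 - \left(-2 + D\right) = 6 - D$)
$S = 4$ ($S = \left(6 - 5\right) - -3 = \left(6 - 5\right) + 3 = 1 + 3 = 4$)
$p{\left(O \right)} = 4 + O$ ($p{\left(O \right)} = O + 4 = 4 + O$)
$\frac{3897}{p{\left(-66 \right)}} + \frac{-27 - -29}{-1595 - 1371} = \frac{3897}{4 - 66} + \frac{-27 - -29}{-1595 - 1371} = \frac{3897}{-62} + \frac{-27 + 29}{-1595 - 1371} = 3897 \left(- \frac{1}{62}\right) + \frac{2}{-2966} = - \frac{3897}{62} + 2 \left(- \frac{1}{2966}\right) = - \frac{3897}{62} - \frac{1}{1483} = - \frac{5779313}{91946}$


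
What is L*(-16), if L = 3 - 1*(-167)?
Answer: -2720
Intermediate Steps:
L = 170 (L = 3 + 167 = 170)
L*(-16) = 170*(-16) = -2720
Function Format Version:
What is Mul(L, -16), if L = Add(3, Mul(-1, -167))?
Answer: -2720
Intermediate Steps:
L = 170 (L = Add(3, 167) = 170)
Mul(L, -16) = Mul(170, -16) = -2720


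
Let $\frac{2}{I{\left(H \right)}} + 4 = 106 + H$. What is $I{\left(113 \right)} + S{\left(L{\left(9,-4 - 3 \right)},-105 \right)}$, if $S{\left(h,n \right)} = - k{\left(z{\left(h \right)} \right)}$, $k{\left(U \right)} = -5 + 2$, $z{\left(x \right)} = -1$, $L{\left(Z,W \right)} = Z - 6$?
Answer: $\frac{647}{215} \approx 3.0093$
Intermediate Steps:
$L{\left(Z,W \right)} = -6 + Z$
$k{\left(U \right)} = -3$
$S{\left(h,n \right)} = 3$ ($S{\left(h,n \right)} = \left(-1\right) \left(-3\right) = 3$)
$I{\left(H \right)} = \frac{2}{102 + H}$ ($I{\left(H \right)} = \frac{2}{-4 + \left(106 + H\right)} = \frac{2}{102 + H}$)
$I{\left(113 \right)} + S{\left(L{\left(9,-4 - 3 \right)},-105 \right)} = \frac{2}{102 + 113} + 3 = \frac{2}{215} + 3 = \frac{647}{215}$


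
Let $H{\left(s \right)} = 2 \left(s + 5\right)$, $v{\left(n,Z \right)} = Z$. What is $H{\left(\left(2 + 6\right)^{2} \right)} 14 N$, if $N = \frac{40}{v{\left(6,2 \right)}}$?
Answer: $38640$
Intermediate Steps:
$N = 20$ ($N = \frac{40}{2} = 40 \cdot \frac{1}{2} = 20$)
$H{\left(s \right)} = 10 + 2 s$ ($H{\left(s \right)} = 2 \left(5 + s\right) = 10 + 2 s$)
$H{\left(\left(2 + 6\right)^{2} \right)} 14 N = \left(10 + 2 \left(2 + 6\right)^{2}\right) 14 \cdot 20 = \left(10 + 2 \cdot 8^{2}\right) 14 \cdot 20 = \left(10 + 2 \cdot 64\right) 14 \cdot 20 = \left(10 + 128\right) 14 \cdot 20 = 138 \cdot 14 \cdot 20 = 1932 \cdot 20 = 38640$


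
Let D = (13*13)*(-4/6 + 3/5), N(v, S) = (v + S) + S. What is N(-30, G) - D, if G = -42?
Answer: -1541/15 ≈ -102.73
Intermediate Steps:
N(v, S) = v + 2*S (N(v, S) = (S + v) + S = v + 2*S)
D = -169/15 (D = 169*(-4*⅙ + 3*(⅕)) = 169*(-⅔ + ⅗) = 169*(-1/15) = -169/15 ≈ -11.267)
N(-30, G) - D = (-30 + 2*(-42)) - 1*(-169/15) = (-30 - 84) + 169/15 = -114 + 169/15 = -1541/15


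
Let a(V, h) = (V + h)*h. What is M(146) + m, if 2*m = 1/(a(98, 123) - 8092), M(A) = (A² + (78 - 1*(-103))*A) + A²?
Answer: 2636772557/38182 ≈ 69058.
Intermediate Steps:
a(V, h) = h*(V + h)
M(A) = 2*A² + 181*A (M(A) = (A² + (78 + 103)*A) + A² = (A² + 181*A) + A² = 2*A² + 181*A)
m = 1/38182 (m = 1/(2*(123*(98 + 123) - 8092)) = 1/(2*(123*221 - 8092)) = 1/(2*(27183 - 8092)) = (½)/19091 = (½)*(1/19091) = 1/38182 ≈ 2.6190e-5)
M(146) + m = 146*(181 + 2*146) + 1/38182 = 146*(181 + 292) + 1/38182 = 146*473 + 1/38182 = 69058 + 1/38182 = 2636772557/38182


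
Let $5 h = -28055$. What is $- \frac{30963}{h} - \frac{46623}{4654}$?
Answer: $- \frac{117499851}{26113594} \approx -4.4996$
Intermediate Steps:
$h = -5611$ ($h = \frac{1}{5} \left(-28055\right) = -5611$)
$- \frac{30963}{h} - \frac{46623}{4654} = - \frac{30963}{-5611} - \frac{46623}{4654} = \left(-30963\right) \left(- \frac{1}{5611}\right) - \frac{46623}{4654} = \frac{30963}{5611} - \frac{46623}{4654} = - \frac{117499851}{26113594}$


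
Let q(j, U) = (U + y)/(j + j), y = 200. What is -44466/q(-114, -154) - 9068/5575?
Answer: 28260157736/128225 ≈ 2.2040e+5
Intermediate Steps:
q(j, U) = (200 + U)/(2*j) (q(j, U) = (U + 200)/(j + j) = (200 + U)/((2*j)) = (200 + U)*(1/(2*j)) = (200 + U)/(2*j))
-44466/q(-114, -154) - 9068/5575 = -44466*(-228/(200 - 154)) - 9068/5575 = -44466/((½)*(-1/114)*46) - 9068*1/5575 = -44466/(-23/114) - 9068/5575 = -44466*(-114/23) - 9068/5575 = 5069124/23 - 9068/5575 = 28260157736/128225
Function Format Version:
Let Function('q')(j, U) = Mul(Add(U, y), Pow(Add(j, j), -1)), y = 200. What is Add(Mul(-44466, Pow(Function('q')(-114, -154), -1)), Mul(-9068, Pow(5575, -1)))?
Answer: Rational(28260157736, 128225) ≈ 2.2040e+5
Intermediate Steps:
Function('q')(j, U) = Mul(Rational(1, 2), Pow(j, -1), Add(200, U)) (Function('q')(j, U) = Mul(Add(U, 200), Pow(Add(j, j), -1)) = Mul(Add(200, U), Pow(Mul(2, j), -1)) = Mul(Add(200, U), Mul(Rational(1, 2), Pow(j, -1))) = Mul(Rational(1, 2), Pow(j, -1), Add(200, U)))
Add(Mul(-44466, Pow(Function('q')(-114, -154), -1)), Mul(-9068, Pow(5575, -1))) = Add(Mul(-44466, Pow(Mul(Rational(1, 2), Pow(-114, -1), Add(200, -154)), -1)), Mul(-9068, Pow(5575, -1))) = Add(Mul(-44466, Pow(Mul(Rational(1, 2), Rational(-1, 114), 46), -1)), Mul(-9068, Rational(1, 5575))) = Add(Mul(-44466, Pow(Rational(-23, 114), -1)), Rational(-9068, 5575)) = Add(Mul(-44466, Rational(-114, 23)), Rational(-9068, 5575)) = Add(Rational(5069124, 23), Rational(-9068, 5575)) = Rational(28260157736, 128225)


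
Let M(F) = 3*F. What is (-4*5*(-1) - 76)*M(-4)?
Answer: 672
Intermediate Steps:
(-4*5*(-1) - 76)*M(-4) = (-4*5*(-1) - 76)*(3*(-4)) = (-20*(-1) - 76)*(-12) = (20 - 76)*(-12) = -56*(-12) = 672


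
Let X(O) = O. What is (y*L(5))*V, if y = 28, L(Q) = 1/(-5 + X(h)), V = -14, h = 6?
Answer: -392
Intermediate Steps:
L(Q) = 1 (L(Q) = 1/(-5 + 6) = 1/1 = 1)
(y*L(5))*V = (28*1)*(-14) = 28*(-14) = -392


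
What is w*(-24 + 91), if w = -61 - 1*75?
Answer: -9112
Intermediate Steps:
w = -136 (w = -61 - 75 = -136)
w*(-24 + 91) = -136*(-24 + 91) = -136*67 = -9112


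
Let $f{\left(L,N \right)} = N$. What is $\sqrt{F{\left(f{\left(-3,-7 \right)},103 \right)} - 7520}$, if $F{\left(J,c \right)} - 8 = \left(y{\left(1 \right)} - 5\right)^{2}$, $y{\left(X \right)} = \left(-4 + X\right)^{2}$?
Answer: $2 i \sqrt{1874} \approx 86.579 i$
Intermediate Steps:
$F{\left(J,c \right)} = 24$ ($F{\left(J,c \right)} = 8 + \left(\left(-4 + 1\right)^{2} - 5\right)^{2} = 8 + \left(\left(-3\right)^{2} - 5\right)^{2} = 8 + \left(9 - 5\right)^{2} = 8 + 4^{2} = 8 + 16 = 24$)
$\sqrt{F{\left(f{\left(-3,-7 \right)},103 \right)} - 7520} = \sqrt{24 - 7520} = \sqrt{-7496} = 2 i \sqrt{1874}$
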